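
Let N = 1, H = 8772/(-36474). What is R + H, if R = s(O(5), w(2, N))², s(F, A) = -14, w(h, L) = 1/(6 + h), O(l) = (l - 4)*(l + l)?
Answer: 1190022/6079 ≈ 195.76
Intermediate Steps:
H = -1462/6079 (H = 8772*(-1/36474) = -1462/6079 ≈ -0.24050)
O(l) = 2*l*(-4 + l) (O(l) = (-4 + l)*(2*l) = 2*l*(-4 + l))
R = 196 (R = (-14)² = 196)
R + H = 196 - 1462/6079 = 1190022/6079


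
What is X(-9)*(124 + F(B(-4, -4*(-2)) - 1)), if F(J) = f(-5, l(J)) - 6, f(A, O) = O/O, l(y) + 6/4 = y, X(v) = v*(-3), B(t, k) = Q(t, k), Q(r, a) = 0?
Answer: 3213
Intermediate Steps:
B(t, k) = 0
X(v) = -3*v
l(y) = -3/2 + y
f(A, O) = 1
F(J) = -5 (F(J) = 1 - 6 = -5)
X(-9)*(124 + F(B(-4, -4*(-2)) - 1)) = (-3*(-9))*(124 - 5) = 27*119 = 3213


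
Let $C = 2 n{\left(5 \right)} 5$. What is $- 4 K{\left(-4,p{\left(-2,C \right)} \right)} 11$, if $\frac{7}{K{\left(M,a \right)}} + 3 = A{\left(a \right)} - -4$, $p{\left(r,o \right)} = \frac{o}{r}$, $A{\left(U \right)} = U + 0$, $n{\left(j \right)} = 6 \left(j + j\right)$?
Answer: $\frac{308}{299} \approx 1.0301$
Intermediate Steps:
$n{\left(j \right)} = 12 j$ ($n{\left(j \right)} = 6 \cdot 2 j = 12 j$)
$A{\left(U \right)} = U$
$C = 600$ ($C = 2 \cdot 12 \cdot 5 \cdot 5 = 2 \cdot 60 \cdot 5 = 120 \cdot 5 = 600$)
$K{\left(M,a \right)} = \frac{7}{1 + a}$ ($K{\left(M,a \right)} = \frac{7}{-3 + \left(a - -4\right)} = \frac{7}{-3 + \left(a + 4\right)} = \frac{7}{-3 + \left(4 + a\right)} = \frac{7}{1 + a}$)
$- 4 K{\left(-4,p{\left(-2,C \right)} \right)} 11 = - 4 \frac{7}{1 + \frac{600}{-2}} \cdot 11 = - 4 \frac{7}{1 + 600 \left(- \frac{1}{2}\right)} 11 = - 4 \frac{7}{1 - 300} \cdot 11 = - 4 \frac{7}{-299} \cdot 11 = - 4 \cdot 7 \left(- \frac{1}{299}\right) 11 = \left(-4\right) \left(- \frac{7}{299}\right) 11 = \frac{28}{299} \cdot 11 = \frac{308}{299}$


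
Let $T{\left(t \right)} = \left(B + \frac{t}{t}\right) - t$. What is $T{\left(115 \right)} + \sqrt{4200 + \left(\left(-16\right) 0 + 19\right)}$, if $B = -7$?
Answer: $-121 + \sqrt{4219} \approx -56.046$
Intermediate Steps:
$T{\left(t \right)} = -6 - t$ ($T{\left(t \right)} = \left(-7 + \frac{t}{t}\right) - t = \left(-7 + 1\right) - t = -6 - t$)
$T{\left(115 \right)} + \sqrt{4200 + \left(\left(-16\right) 0 + 19\right)} = \left(-6 - 115\right) + \sqrt{4200 + \left(\left(-16\right) 0 + 19\right)} = \left(-6 - 115\right) + \sqrt{4200 + \left(0 + 19\right)} = -121 + \sqrt{4200 + 19} = -121 + \sqrt{4219}$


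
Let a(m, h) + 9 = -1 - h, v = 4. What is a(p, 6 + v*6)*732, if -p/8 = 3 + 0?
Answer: -29280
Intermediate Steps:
p = -24 (p = -8*(3 + 0) = -8*3 = -24)
a(m, h) = -10 - h (a(m, h) = -9 + (-1 - h) = -10 - h)
a(p, 6 + v*6)*732 = (-10 - (6 + 4*6))*732 = (-10 - (6 + 24))*732 = (-10 - 1*30)*732 = (-10 - 30)*732 = -40*732 = -29280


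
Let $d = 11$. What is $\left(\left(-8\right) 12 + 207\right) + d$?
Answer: $122$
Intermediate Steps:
$\left(\left(-8\right) 12 + 207\right) + d = \left(\left(-8\right) 12 + 207\right) + 11 = \left(-96 + 207\right) + 11 = 111 + 11 = 122$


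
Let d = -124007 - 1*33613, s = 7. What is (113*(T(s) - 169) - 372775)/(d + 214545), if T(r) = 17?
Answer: -389951/56925 ≈ -6.8503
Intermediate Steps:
d = -157620 (d = -124007 - 33613 = -157620)
(113*(T(s) - 169) - 372775)/(d + 214545) = (113*(17 - 169) - 372775)/(-157620 + 214545) = (113*(-152) - 372775)/56925 = (-17176 - 372775)*(1/56925) = -389951*1/56925 = -389951/56925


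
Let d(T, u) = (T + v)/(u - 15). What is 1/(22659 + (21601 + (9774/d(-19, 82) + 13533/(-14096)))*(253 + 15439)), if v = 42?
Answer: 81052/63686971648259 ≈ 1.2727e-9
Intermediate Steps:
d(T, u) = (42 + T)/(-15 + u) (d(T, u) = (T + 42)/(u - 15) = (42 + T)/(-15 + u))
1/(22659 + (21601 + (9774/d(-19, 82) + 13533/(-14096)))*(253 + 15439)) = 1/(22659 + (21601 + (9774/(((42 - 19)/(-15 + 82))) + 13533/(-14096)))*(253 + 15439)) = 1/(22659 + (21601 + (9774/((23/67)) + 13533*(-1/14096)))*15692) = 1/(22659 + (21601 + (9774/(((1/67)*23)) - 13533/14096))*15692) = 1/(22659 + (21601 + (9774/(23/67) - 13533/14096))*15692) = 1/(22659 + (21601 + (9774*(67/23) - 13533/14096))*15692) = 1/(22659 + (21601 + (654858/23 - 13533/14096))*15692) = 1/(22659 + (21601 + 9230567109/324208)*15692) = 1/(22659 + (16233784117/324208)*15692) = 1/(22659 + 63685135090991/81052) = 1/(63686971648259/81052) = 81052/63686971648259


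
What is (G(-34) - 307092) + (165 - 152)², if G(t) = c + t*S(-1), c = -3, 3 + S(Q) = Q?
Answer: -306790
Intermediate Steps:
S(Q) = -3 + Q
G(t) = -3 - 4*t (G(t) = -3 + t*(-3 - 1) = -3 + t*(-4) = -3 - 4*t)
(G(-34) - 307092) + (165 - 152)² = ((-3 - 4*(-34)) - 307092) + (165 - 152)² = ((-3 + 136) - 307092) + 13² = (133 - 307092) + 169 = -306959 + 169 = -306790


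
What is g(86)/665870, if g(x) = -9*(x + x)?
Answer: -774/332935 ≈ -0.0023248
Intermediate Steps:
g(x) = -18*x
g(86)/665870 = -18*86/665870 = -1548*1/665870 = -774/332935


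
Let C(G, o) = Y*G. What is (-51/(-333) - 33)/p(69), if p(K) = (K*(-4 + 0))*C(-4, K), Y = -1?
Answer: 1823/61272 ≈ 0.029753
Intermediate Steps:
C(G, o) = -G
p(K) = -16*K (p(K) = (K*(-4 + 0))*(-1*(-4)) = (K*(-4))*4 = -4*K*4 = -16*K)
(-51/(-333) - 33)/p(69) = (-51/(-333) - 33)/((-16*69)) = (-1/333*(-51) - 33)/(-1104) = (17/111 - 33)*(-1/1104) = -3646/111*(-1/1104) = 1823/61272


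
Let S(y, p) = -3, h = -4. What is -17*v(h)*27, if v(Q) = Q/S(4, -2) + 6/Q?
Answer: 153/2 ≈ 76.500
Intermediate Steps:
v(Q) = 6/Q - Q/3 (v(Q) = Q/(-3) + 6/Q = Q*(-⅓) + 6/Q = -Q/3 + 6/Q = 6/Q - Q/3)
-17*v(h)*27 = -17*(6/(-4) - ⅓*(-4))*27 = -17*(6*(-¼) + 4/3)*27 = -17*(-3/2 + 4/3)*27 = -17*(-⅙)*27 = (17/6)*27 = 153/2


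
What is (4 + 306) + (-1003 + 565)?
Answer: -128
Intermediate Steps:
(4 + 306) + (-1003 + 565) = 310 - 438 = -128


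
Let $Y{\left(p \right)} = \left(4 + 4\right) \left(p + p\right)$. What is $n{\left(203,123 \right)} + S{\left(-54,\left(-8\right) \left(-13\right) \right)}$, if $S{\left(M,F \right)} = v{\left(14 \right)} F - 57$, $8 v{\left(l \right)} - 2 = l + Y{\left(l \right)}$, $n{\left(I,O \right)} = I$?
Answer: $3266$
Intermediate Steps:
$Y{\left(p \right)} = 16 p$ ($Y{\left(p \right)} = 8 \cdot 2 p = 16 p$)
$v{\left(l \right)} = \frac{1}{4} + \frac{17 l}{8}$ ($v{\left(l \right)} = \frac{1}{4} + \frac{l + 16 l}{8} = \frac{1}{4} + \frac{17 l}{8}$)
$S{\left(M,F \right)} = -57 + 30 F$ ($S{\left(M,F \right)} = \left(\frac{1}{4} + \frac{17}{8} \cdot 14\right) F - 57 = \left(\frac{1}{4} + \frac{119}{4}\right) F - 57 = 30 F - 57 = -57 + 30 F$)
$n{\left(203,123 \right)} + S{\left(-54,\left(-8\right) \left(-13\right) \right)} = 203 - \left(57 - 30 \left(\left(-8\right) \left(-13\right)\right)\right) = 203 + \left(-57 + 30 \cdot 104\right) = 203 + \left(-57 + 3120\right) = 203 + 3063 = 3266$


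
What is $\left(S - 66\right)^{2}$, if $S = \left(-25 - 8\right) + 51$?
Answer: $2304$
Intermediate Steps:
$S = 18$ ($S = -33 + 51 = 18$)
$\left(S - 66\right)^{2} = \left(18 - 66\right)^{2} = \left(-48\right)^{2} = 2304$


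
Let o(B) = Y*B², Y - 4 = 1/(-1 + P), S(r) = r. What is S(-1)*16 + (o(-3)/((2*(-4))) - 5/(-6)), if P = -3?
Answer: -1861/96 ≈ -19.385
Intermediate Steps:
Y = 15/4 (Y = 4 + 1/(-1 - 3) = 4 + 1/(-4) = 4 - ¼ = 15/4 ≈ 3.7500)
o(B) = 15*B²/4
S(-1)*16 + (o(-3)/((2*(-4))) - 5/(-6)) = -1*16 + (((15/4)*(-3)²)/((2*(-4))) - 5/(-6)) = -16 + (((15/4)*9)/(-8) - 5*(-⅙)) = -16 + ((135/4)*(-⅛) + ⅚) = -16 + (-135/32 + ⅚) = -16 - 325/96 = -1861/96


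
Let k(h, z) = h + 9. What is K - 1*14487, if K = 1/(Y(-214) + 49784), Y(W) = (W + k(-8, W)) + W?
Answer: -715034858/49357 ≈ -14487.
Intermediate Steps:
k(h, z) = 9 + h
Y(W) = 1 + 2*W (Y(W) = (W + (9 - 8)) + W = (W + 1) + W = (1 + W) + W = 1 + 2*W)
K = 1/49357 (K = 1/((1 + 2*(-214)) + 49784) = 1/((1 - 428) + 49784) = 1/(-427 + 49784) = 1/49357 ≈ 2.0261e-5)
K - 1*14487 = 1/49357 - 1*14487 = 1/49357 - 14487 = -715034858/49357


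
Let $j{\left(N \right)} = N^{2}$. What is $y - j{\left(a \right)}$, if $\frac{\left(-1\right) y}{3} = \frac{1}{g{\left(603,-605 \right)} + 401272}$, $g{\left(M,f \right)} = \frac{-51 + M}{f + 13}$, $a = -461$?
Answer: $- \frac{6310611112961}{29694059} \approx -2.1252 \cdot 10^{5}$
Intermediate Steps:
$g{\left(M,f \right)} = \frac{-51 + M}{13 + f}$
$y = - \frac{222}{29694059}$ ($y = - \frac{3}{\frac{-51 + 603}{13 - 605} + 401272} = - \frac{3}{\frac{1}{-592} \cdot 552 + 401272} = - \frac{3}{\left(- \frac{1}{592}\right) 552 + 401272} = - \frac{3}{- \frac{69}{74} + 401272} = - \frac{3}{\frac{29694059}{74}} = \left(-3\right) \frac{74}{29694059} = - \frac{222}{29694059} \approx -7.4762 \cdot 10^{-6}$)
$y - j{\left(a \right)} = - \frac{222}{29694059} - \left(-461\right)^{2} = - \frac{222}{29694059} - 212521 = - \frac{6310611112961}{29694059}$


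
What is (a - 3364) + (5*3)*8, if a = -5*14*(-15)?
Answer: -2194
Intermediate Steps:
a = 1050 (a = -70*(-15) = 1050)
(a - 3364) + (5*3)*8 = (1050 - 3364) + (5*3)*8 = -2314 + 15*8 = -2314 + 120 = -2194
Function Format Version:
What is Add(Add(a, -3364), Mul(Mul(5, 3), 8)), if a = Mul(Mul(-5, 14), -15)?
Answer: -2194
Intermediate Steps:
a = 1050 (a = Mul(-70, -15) = 1050)
Add(Add(a, -3364), Mul(Mul(5, 3), 8)) = Add(Add(1050, -3364), Mul(Mul(5, 3), 8)) = Add(-2314, Mul(15, 8)) = Add(-2314, 120) = -2194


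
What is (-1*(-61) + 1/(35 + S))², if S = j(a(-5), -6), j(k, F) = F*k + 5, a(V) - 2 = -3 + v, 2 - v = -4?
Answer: 373321/100 ≈ 3733.2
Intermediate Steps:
v = 6 (v = 2 - 1*(-4) = 2 + 4 = 6)
a(V) = 5 (a(V) = 2 + (-3 + 6) = 2 + 3 = 5)
j(k, F) = 5 + F*k
S = -25 (S = 5 - 6*5 = 5 - 30 = -25)
(-1*(-61) + 1/(35 + S))² = (-1*(-61) + 1/(35 - 25))² = (61 + 1/10)² = (61 + ⅒)² = (611/10)² = 373321/100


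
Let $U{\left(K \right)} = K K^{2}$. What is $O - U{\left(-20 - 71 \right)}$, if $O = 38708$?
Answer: $792279$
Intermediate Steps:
$U{\left(K \right)} = K^{3}$
$O - U{\left(-20 - 71 \right)} = 38708 - \left(-20 - 71\right)^{3} = 38708 - \left(-91\right)^{3} = 38708 - -753571 = 38708 + 753571 = 792279$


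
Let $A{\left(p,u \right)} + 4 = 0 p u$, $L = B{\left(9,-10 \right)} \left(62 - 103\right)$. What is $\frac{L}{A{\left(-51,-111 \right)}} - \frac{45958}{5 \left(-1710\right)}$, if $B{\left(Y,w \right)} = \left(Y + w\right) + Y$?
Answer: $\frac{373529}{4275} \approx 87.375$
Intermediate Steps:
$B{\left(Y,w \right)} = w + 2 Y$
$L = -328$ ($L = \left(-10 + 2 \cdot 9\right) \left(62 - 103\right) = \left(-10 + 18\right) \left(-41\right) = 8 \left(-41\right) = -328$)
$A{\left(p,u \right)} = -4$ ($A{\left(p,u \right)} = -4 + 0 p u = -4 + 0 u = -4 + 0 = -4$)
$\frac{L}{A{\left(-51,-111 \right)}} - \frac{45958}{5 \left(-1710\right)} = - \frac{328}{-4} - \frac{45958}{5 \left(-1710\right)} = \left(-328\right) \left(- \frac{1}{4}\right) - \frac{45958}{-8550} = 82 - - \frac{22979}{4275} = 82 + \frac{22979}{4275} = \frac{373529}{4275}$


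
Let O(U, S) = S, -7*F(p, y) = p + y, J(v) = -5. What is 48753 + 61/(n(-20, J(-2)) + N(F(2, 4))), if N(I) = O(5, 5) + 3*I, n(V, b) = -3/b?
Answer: 5169953/106 ≈ 48773.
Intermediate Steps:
F(p, y) = -p/7 - y/7 (F(p, y) = -(p + y)/7 = -p/7 - y/7)
N(I) = 5 + 3*I
48753 + 61/(n(-20, J(-2)) + N(F(2, 4))) = 48753 + 61/(-3/(-5) + (5 + 3*(-⅐*2 - ⅐*4))) = 48753 + 61/(-3*(-⅕) + (5 + 3*(-2/7 - 4/7))) = 48753 + 61/(⅗ + (5 + 3*(-6/7))) = 48753 + 61/(⅗ + (5 - 18/7)) = 48753 + 61/(⅗ + 17/7) = 48753 + 61/(106/35) = 48753 + (35/106)*61 = 48753 + 2135/106 = 5169953/106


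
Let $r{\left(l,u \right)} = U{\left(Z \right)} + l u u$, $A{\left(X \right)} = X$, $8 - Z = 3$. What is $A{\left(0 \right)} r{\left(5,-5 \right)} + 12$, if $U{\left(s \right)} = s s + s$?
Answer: $12$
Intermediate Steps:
$Z = 5$ ($Z = 8 - 3 = 5$)
$U{\left(s \right)} = s + s^{2}$ ($U{\left(s \right)} = s^{2} + s = s + s^{2}$)
$r{\left(l,u \right)} = 30 + l u^{2}$ ($r{\left(l,u \right)} = 5 \left(1 + 5\right) + l u u = 5 \cdot 6 + l u^{2} = 30 + l u^{2}$)
$A{\left(0 \right)} r{\left(5,-5 \right)} + 12 = 0 \left(30 + 5 \left(-5\right)^{2}\right) + 12 = 0 \left(30 + 5 \cdot 25\right) + 12 = 0 \left(30 + 125\right) + 12 = 0 \cdot 155 + 12 = 0 + 12 = 12$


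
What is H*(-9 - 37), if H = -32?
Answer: 1472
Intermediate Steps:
H*(-9 - 37) = -32*(-9 - 37) = -32*(-46) = 1472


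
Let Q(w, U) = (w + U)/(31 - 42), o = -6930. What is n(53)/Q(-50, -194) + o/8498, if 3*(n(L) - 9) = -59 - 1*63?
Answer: -996655/444324 ≈ -2.2431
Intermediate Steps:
Q(w, U) = -U/11 - w/11 (Q(w, U) = (U + w)/(-11) = (U + w)*(-1/11) = -U/11 - w/11)
n(L) = -95/3 (n(L) = 9 + (-59 - 1*63)/3 = 9 + (-59 - 63)/3 = 9 + (⅓)*(-122) = 9 - 122/3 = -95/3)
n(53)/Q(-50, -194) + o/8498 = -95/(3*(-1/11*(-194) - 1/11*(-50))) - 6930/8498 = -95/(3*(194/11 + 50/11)) - 6930*1/8498 = -95/(3*244/11) - 495/607 = -95/3*11/244 - 495/607 = -1045/732 - 495/607 = -996655/444324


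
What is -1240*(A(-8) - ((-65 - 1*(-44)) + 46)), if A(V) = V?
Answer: 40920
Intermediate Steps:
-1240*(A(-8) - ((-65 - 1*(-44)) + 46)) = -1240*(-8 - ((-65 - 1*(-44)) + 46)) = -1240*(-8 - ((-65 + 44) + 46)) = -1240*(-8 - (-21 + 46)) = -1240*(-8 - 1*25) = -1240*(-8 - 25) = -1240*(-33) = 40920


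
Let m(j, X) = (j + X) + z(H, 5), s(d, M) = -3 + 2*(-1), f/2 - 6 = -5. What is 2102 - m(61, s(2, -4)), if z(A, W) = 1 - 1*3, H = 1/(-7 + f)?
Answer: 2048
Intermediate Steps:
f = 2 (f = 12 + 2*(-5) = 12 - 10 = 2)
s(d, M) = -5 (s(d, M) = -3 - 2 = -5)
H = -⅕ (H = 1/(-7 + 2) = 1/(-5) = -⅕ ≈ -0.20000)
z(A, W) = -2 (z(A, W) = 1 - 3 = -2)
m(j, X) = -2 + X + j (m(j, X) = (j + X) - 2 = (X + j) - 2 = -2 + X + j)
2102 - m(61, s(2, -4)) = 2102 - (-2 - 5 + 61) = 2102 - 1*54 = 2102 - 54 = 2048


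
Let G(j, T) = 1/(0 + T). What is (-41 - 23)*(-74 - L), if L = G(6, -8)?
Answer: 4728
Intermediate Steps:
G(j, T) = 1/T
L = -1/8 (L = 1/(-8) = -1/8 ≈ -0.12500)
(-41 - 23)*(-74 - L) = (-41 - 23)*(-74 - 1*(-1/8)) = -64*(-74 + 1/8) = -64*(-591/8) = 4728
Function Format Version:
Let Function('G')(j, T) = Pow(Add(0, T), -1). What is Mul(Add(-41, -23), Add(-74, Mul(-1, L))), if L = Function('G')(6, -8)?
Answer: 4728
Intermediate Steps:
Function('G')(j, T) = Pow(T, -1)
L = Rational(-1, 8) (L = Pow(-8, -1) = Rational(-1, 8) ≈ -0.12500)
Mul(Add(-41, -23), Add(-74, Mul(-1, L))) = Mul(Add(-41, -23), Add(-74, Mul(-1, Rational(-1, 8)))) = Mul(-64, Add(-74, Rational(1, 8))) = Mul(-64, Rational(-591, 8)) = 4728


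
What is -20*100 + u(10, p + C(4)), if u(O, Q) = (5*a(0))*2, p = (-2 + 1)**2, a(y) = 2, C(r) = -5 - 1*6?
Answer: -1980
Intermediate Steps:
C(r) = -11 (C(r) = -5 - 6 = -11)
p = 1 (p = (-1)**2 = 1)
u(O, Q) = 20 (u(O, Q) = (5*2)*2 = 10*2 = 20)
-20*100 + u(10, p + C(4)) = -20*100 + 20 = -2000 + 20 = -1980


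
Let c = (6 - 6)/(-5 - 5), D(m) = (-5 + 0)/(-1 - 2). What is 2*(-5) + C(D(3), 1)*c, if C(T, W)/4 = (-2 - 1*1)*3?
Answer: -10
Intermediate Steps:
D(m) = 5/3 (D(m) = -5/(-3) = -5*(-1/3) = 5/3)
C(T, W) = -36 (C(T, W) = 4*((-2 - 1*1)*3) = 4*((-2 - 1)*3) = 4*(-3*3) = 4*(-9) = -36)
c = 0 (c = 0/(-10) = 0*(-1/10) = 0)
2*(-5) + C(D(3), 1)*c = 2*(-5) - 36*0 = -10 + 0 = -10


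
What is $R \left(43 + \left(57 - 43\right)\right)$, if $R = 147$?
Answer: $8379$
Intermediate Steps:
$R \left(43 + \left(57 - 43\right)\right) = 147 \left(43 + \left(57 - 43\right)\right) = 147 \left(43 + 14\right) = 147 \cdot 57 = 8379$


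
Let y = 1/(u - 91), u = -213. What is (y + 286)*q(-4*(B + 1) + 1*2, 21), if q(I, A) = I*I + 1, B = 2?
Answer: 8781243/304 ≈ 28886.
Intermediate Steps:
q(I, A) = 1 + I² (q(I, A) = I² + 1 = 1 + I²)
y = -1/304 (y = 1/(-213 - 91) = 1/(-304) = -1/304 ≈ -0.0032895)
(y + 286)*q(-4*(B + 1) + 1*2, 21) = (-1/304 + 286)*(1 + (-4*(2 + 1) + 1*2)²) = 86943*(1 + (-4*3 + 2)²)/304 = 86943*(1 + (-12 + 2)²)/304 = 86943*(1 + (-10)²)/304 = 86943*(1 + 100)/304 = (86943/304)*101 = 8781243/304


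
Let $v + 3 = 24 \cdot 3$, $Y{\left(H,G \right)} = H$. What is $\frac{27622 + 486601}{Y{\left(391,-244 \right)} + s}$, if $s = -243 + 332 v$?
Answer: $\frac{514223}{23056} \approx 22.303$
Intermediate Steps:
$v = 69$ ($v = -3 + 24 \cdot 3 = -3 + 72 = 69$)
$s = 22665$ ($s = -243 + 332 \cdot 69 = -243 + 22908 = 22665$)
$\frac{27622 + 486601}{Y{\left(391,-244 \right)} + s} = \frac{27622 + 486601}{391 + 22665} = \frac{514223}{23056}$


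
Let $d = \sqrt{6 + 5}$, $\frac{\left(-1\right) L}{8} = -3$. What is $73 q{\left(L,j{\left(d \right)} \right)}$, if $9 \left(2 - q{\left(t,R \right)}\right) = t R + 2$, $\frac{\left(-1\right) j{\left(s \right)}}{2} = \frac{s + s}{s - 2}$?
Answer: $\frac{85264}{63} + \frac{4672 \sqrt{11}}{21} \approx 2091.3$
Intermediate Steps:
$L = 24$ ($L = \left(-8\right) \left(-3\right) = 24$)
$d = \sqrt{11} \approx 3.3166$
$j{\left(s \right)} = - \frac{4 s}{-2 + s}$ ($j{\left(s \right)} = - 2 \frac{s + s}{s - 2} = - 2 \frac{2 s}{-2 + s} = - \frac{4 s}{-2 + s}$)
$q{\left(t,R \right)} = \frac{16}{9} - \frac{R t}{9}$ ($q{\left(t,R \right)} = 2 - \frac{t R + 2}{9} = 2 - \frac{R t + 2}{9} = 2 - \frac{2 + R t}{9} = 2 - \left(\frac{2}{9} + \frac{R t}{9}\right) = \frac{16}{9} - \frac{R t}{9}$)
$73 q{\left(L,j{\left(d \right)} \right)} = 73 \left(\frac{16}{9} - \frac{1}{9} \left(- \frac{4 \sqrt{11}}{-2 + \sqrt{11}}\right) 24\right) = 73 \left(\frac{16}{9} + \frac{32 \sqrt{11}}{3 \left(-2 + \sqrt{11}\right)}\right) = \frac{1168}{9} + \frac{2336 \sqrt{11}}{3 \left(-2 + \sqrt{11}\right)}$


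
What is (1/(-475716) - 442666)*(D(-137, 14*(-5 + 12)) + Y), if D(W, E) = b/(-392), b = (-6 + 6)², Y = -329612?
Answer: 17352695575713371/118929 ≈ 1.4591e+11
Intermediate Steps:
b = 0 (b = 0² = 0)
D(W, E) = 0 (D(W, E) = 0/(-392) = 0*(-1/392) = 0)
(1/(-475716) - 442666)*(D(-137, 14*(-5 + 12)) + Y) = (1/(-475716) - 442666)*(0 - 329612) = (-1/475716 - 442666)*(-329612) = -210583298857/475716*(-329612) = 17352695575713371/118929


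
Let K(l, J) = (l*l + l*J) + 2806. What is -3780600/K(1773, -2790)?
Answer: 756120/360067 ≈ 2.0999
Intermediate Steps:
K(l, J) = 2806 + l**2 + J*l (K(l, J) = (l**2 + J*l) + 2806 = 2806 + l**2 + J*l)
-3780600/K(1773, -2790) = -3780600/(2806 + 1773**2 - 2790*1773) = -3780600/(2806 + 3143529 - 4946670) = -3780600/(-1800335) = -3780600*(-1/1800335) = 756120/360067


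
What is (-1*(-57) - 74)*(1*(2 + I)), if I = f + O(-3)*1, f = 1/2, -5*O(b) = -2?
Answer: -493/10 ≈ -49.300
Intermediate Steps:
O(b) = 2/5 (O(b) = -1/5*(-2) = 2/5)
f = 1/2 ≈ 0.50000
I = 9/10 (I = 1/2 + (2/5)*1 = 1/2 + 2/5 = 9/10 ≈ 0.90000)
(-1*(-57) - 74)*(1*(2 + I)) = (-1*(-57) - 74)*(1*(2 + 9/10)) = (57 - 74)*(1*(29/10)) = -17*29/10 = -493/10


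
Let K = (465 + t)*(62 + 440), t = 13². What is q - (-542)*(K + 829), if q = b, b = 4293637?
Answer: 177244211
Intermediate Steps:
t = 169
K = 318268 (K = (465 + 169)*(62 + 440) = 634*502 = 318268)
q = 4293637
q - (-542)*(K + 829) = 4293637 - (-542)*(318268 + 829) = 4293637 - (-542)*319097 = 4293637 - 1*(-172950574) = 4293637 + 172950574 = 177244211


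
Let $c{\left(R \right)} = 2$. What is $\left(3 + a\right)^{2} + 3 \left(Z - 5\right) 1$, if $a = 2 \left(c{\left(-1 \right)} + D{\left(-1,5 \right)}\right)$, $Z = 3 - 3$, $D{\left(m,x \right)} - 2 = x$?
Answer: $426$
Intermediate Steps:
$D{\left(m,x \right)} = 2 + x$
$Z = 0$ ($Z = 3 - 3 = 0$)
$a = 18$ ($a = 2 \left(2 + \left(2 + 5\right)\right) = 2 \left(2 + 7\right) = 2 \cdot 9 = 18$)
$\left(3 + a\right)^{2} + 3 \left(Z - 5\right) 1 = \left(3 + 18\right)^{2} + 3 \left(0 - 5\right) 1 = 21^{2} + 3 \left(-5\right) 1 = 441 - 15 = 426$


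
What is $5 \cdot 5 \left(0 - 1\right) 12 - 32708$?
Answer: $-33008$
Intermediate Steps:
$5 \cdot 5 \left(0 - 1\right) 12 - 32708 = 5 \cdot 5 \left(-1\right) 12 - 32708 = 5 \left(-5\right) 12 - 32708 = \left(-25\right) 12 - 32708 = -300 - 32708 = -33008$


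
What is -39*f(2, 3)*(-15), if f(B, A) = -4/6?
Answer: -390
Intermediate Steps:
f(B, A) = -⅔ (f(B, A) = -4*⅙ = -⅔)
-39*f(2, 3)*(-15) = -39*(-⅔)*(-15) = 26*(-15) = -390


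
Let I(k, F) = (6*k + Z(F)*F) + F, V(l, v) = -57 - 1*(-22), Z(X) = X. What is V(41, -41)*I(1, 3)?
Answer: -630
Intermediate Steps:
V(l, v) = -35 (V(l, v) = -57 + 22 = -35)
I(k, F) = F + F**2 + 6*k (I(k, F) = (6*k + F*F) + F = (6*k + F**2) + F = (F**2 + 6*k) + F = F + F**2 + 6*k)
V(41, -41)*I(1, 3) = -35*(3 + 3**2 + 6*1) = -35*(3 + 9 + 6) = -35*18 = -630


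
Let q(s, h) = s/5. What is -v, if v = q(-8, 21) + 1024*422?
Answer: -2160632/5 ≈ -4.3213e+5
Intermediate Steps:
q(s, h) = s/5 (q(s, h) = s*(⅕) = s/5)
v = 2160632/5 (v = (⅕)*(-8) + 1024*422 = -8/5 + 432128 = 2160632/5 ≈ 4.3213e+5)
-v = -1*2160632/5 = -2160632/5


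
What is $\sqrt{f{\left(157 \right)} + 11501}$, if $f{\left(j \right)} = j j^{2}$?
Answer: $3 \sqrt{431266} \approx 1970.1$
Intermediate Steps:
$f{\left(j \right)} = j^{3}$
$\sqrt{f{\left(157 \right)} + 11501} = \sqrt{157^{3} + 11501} = \sqrt{3869893 + 11501} = \sqrt{3881394} = 3 \sqrt{431266}$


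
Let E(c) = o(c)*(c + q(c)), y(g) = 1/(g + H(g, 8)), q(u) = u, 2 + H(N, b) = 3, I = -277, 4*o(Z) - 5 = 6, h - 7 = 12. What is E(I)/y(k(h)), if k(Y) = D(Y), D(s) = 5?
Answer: -9141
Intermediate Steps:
h = 19 (h = 7 + 12 = 19)
o(Z) = 11/4 (o(Z) = 5/4 + (1/4)*6 = 5/4 + 3/2 = 11/4)
k(Y) = 5
H(N, b) = 1 (H(N, b) = -2 + 3 = 1)
y(g) = 1/(1 + g) (y(g) = 1/(g + 1) = 1/(1 + g))
E(c) = 11*c/2 (E(c) = 11*(c + c)/4 = 11*(2*c)/4 = 11*c/2)
E(I)/y(k(h)) = ((11/2)*(-277))/(1/(1 + 5)) = -3047/(2*(1/6)) = -3047/(2*1/6) = -3047/2*6 = -9141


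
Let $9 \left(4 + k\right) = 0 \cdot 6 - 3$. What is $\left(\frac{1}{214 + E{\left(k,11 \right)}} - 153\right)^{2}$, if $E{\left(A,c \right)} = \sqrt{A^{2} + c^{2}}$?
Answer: $\frac{1976110481517093}{84421870418} + \frac{94300038 \sqrt{1258}}{42210935209} \approx 23408.0$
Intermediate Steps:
$k = - \frac{13}{3}$ ($k = -4 + \frac{0 \cdot 6 - 3}{9} = -4 + \frac{0 - 3}{9} = -4 + \frac{1}{9} \left(-3\right) = -4 - \frac{1}{3} = - \frac{13}{3} \approx -4.3333$)
$\left(\frac{1}{214 + E{\left(k,11 \right)}} - 153\right)^{2} = \left(\frac{1}{214 + \sqrt{\left(- \frac{13}{3}\right)^{2} + 11^{2}}} - 153\right)^{2} = \left(\frac{1}{214 + \sqrt{\frac{169}{9} + 121}} - 153\right)^{2} = \left(\frac{1}{214 + \sqrt{\frac{1258}{9}}} - 153\right)^{2} = \left(\frac{1}{214 + \frac{\sqrt{1258}}{3}} - 153\right)^{2} = \left(-153 + \frac{1}{214 + \frac{\sqrt{1258}}{3}}\right)^{2}$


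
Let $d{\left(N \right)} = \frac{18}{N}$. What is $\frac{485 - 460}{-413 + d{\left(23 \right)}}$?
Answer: $- \frac{575}{9481} \approx -0.060648$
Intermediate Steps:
$\frac{485 - 460}{-413 + d{\left(23 \right)}} = \frac{485 - 460}{-413 + \frac{18}{23}} = \frac{25}{-413 + 18 \cdot \frac{1}{23}} = \frac{25}{-413 + \frac{18}{23}} = \frac{25}{- \frac{9481}{23}} = 25 \left(- \frac{23}{9481}\right) = - \frac{575}{9481}$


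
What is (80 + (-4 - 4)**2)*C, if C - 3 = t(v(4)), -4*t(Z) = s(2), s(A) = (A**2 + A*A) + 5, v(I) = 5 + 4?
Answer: -36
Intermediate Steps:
v(I) = 9
s(A) = 5 + 2*A**2 (s(A) = (A**2 + A**2) + 5 = 2*A**2 + 5 = 5 + 2*A**2)
t(Z) = -13/4 (t(Z) = -(5 + 2*2**2)/4 = -(5 + 2*4)/4 = -(5 + 8)/4 = -1/4*13 = -13/4)
C = -1/4 (C = 3 - 13/4 = -1/4 ≈ -0.25000)
(80 + (-4 - 4)**2)*C = (80 + (-4 - 4)**2)*(-1/4) = (80 + (-8)**2)*(-1/4) = (80 + 64)*(-1/4) = 144*(-1/4) = -36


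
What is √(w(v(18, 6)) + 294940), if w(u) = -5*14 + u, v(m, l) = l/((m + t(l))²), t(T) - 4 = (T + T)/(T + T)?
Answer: 18*√481439/23 ≈ 543.02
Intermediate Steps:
t(T) = 5 (t(T) = 4 + (T + T)/(T + T) = 4 + (2*T)/((2*T)) = 4 + (2*T)*(1/(2*T)) = 4 + 1 = 5)
v(m, l) = l/(5 + m)² (v(m, l) = l/((m + 5)²) = l/((5 + m)²) = l/(5 + m)²)
w(u) = -70 + u
√(w(v(18, 6)) + 294940) = √((-70 + 6/(5 + 18)²) + 294940) = √((-70 + 6/23²) + 294940) = √((-70 + 6*(1/529)) + 294940) = √((-70 + 6/529) + 294940) = √(-37024/529 + 294940) = √(155986236/529) = 18*√481439/23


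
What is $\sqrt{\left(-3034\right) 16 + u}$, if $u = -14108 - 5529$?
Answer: $i \sqrt{68181} \approx 261.11 i$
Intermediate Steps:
$u = -19637$ ($u = -14108 - 5529 = -19637$)
$\sqrt{\left(-3034\right) 16 + u} = \sqrt{\left(-3034\right) 16 - 19637} = \sqrt{-48544 - 19637} = \sqrt{-68181} = i \sqrt{68181}$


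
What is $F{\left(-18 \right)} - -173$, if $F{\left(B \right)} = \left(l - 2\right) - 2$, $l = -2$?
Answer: $167$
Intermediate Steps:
$F{\left(B \right)} = -6$ ($F{\left(B \right)} = \left(-2 - 2\right) - 2 = -4 - 2 = -6$)
$F{\left(-18 \right)} - -173 = -6 - -173 = -6 + 173 = 167$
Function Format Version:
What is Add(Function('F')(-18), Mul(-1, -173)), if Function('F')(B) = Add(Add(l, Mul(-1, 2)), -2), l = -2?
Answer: 167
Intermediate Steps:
Function('F')(B) = -6 (Function('F')(B) = Add(Add(-2, Mul(-1, 2)), -2) = Add(Add(-2, -2), -2) = Add(-4, -2) = -6)
Add(Function('F')(-18), Mul(-1, -173)) = Add(-6, Mul(-1, -173)) = Add(-6, 173) = 167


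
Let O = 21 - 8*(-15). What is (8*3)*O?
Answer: 3384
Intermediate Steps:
O = 141 (O = 21 + 120 = 141)
(8*3)*O = (8*3)*141 = 24*141 = 3384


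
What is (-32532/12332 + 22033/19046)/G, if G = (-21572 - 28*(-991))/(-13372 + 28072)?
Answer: -319627167825/90661854992 ≈ -3.5255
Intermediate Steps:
G = 1544/3675 (G = (-21572 + 27748)/14700 = 6176*(1/14700) = 1544/3675 ≈ 0.42014)
(-32532/12332 + 22033/19046)/G = (-32532/12332 + 22033/19046)/(1544/3675) = (-32532*1/12332 + 22033*(1/19046))*(3675/1544) = (-8133/3083 + 22033/19046)*(3675/1544) = -86973379/58718818*3675/1544 = -319627167825/90661854992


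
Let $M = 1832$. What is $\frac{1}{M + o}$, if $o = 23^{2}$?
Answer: $\frac{1}{2361} \approx 0.00042355$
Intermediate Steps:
$o = 529$
$\frac{1}{M + o} = \frac{1}{1832 + 529} = \frac{1}{2361}$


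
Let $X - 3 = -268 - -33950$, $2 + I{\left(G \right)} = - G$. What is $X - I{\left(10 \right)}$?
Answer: $33697$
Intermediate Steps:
$I{\left(G \right)} = -2 - G$
$X = 33685$ ($X = 3 - -33682 = 3 + \left(-268 + 33950\right) = 3 + 33682 = 33685$)
$X - I{\left(10 \right)} = 33685 - \left(-2 - 10\right) = 33685 - -12 = 33685 + 12 = 33697$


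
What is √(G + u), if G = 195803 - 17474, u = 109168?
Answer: √287497 ≈ 536.19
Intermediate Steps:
G = 178329
√(G + u) = √(178329 + 109168) = √287497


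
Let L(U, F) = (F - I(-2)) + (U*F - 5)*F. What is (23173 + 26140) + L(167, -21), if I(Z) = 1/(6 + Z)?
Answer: 492175/4 ≈ 1.2304e+5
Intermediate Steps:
L(U, F) = -¼ + F + F*(-5 + F*U) (L(U, F) = (F - 1/(6 - 2)) + (U*F - 5)*F = (F - 1/4) + (F*U - 5)*F = (F - 1*¼) + (-5 + F*U)*F = (F - ¼) + F*(-5 + F*U) = (-¼ + F) + F*(-5 + F*U) = -¼ + F + F*(-5 + F*U))
(23173 + 26140) + L(167, -21) = (23173 + 26140) + (-¼ - 4*(-21) + 167*(-21)²) = 49313 + (-¼ + 84 + 167*441) = 49313 + (-¼ + 84 + 73647) = 49313 + 294923/4 = 492175/4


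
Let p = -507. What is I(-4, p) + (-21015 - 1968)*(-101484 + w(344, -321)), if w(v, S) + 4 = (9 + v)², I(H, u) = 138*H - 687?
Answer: -531391182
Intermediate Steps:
I(H, u) = -687 + 138*H
w(v, S) = -4 + (9 + v)²
I(-4, p) + (-21015 - 1968)*(-101484 + w(344, -321)) = (-687 + 138*(-4)) + (-21015 - 1968)*(-101484 + (-4 + (9 + 344)²)) = (-687 - 552) - 22983*(-101484 + (-4 + 353²)) = -1239 - 22983*(-101484 + (-4 + 124609)) = -1239 - 22983*(-101484 + 124605) = -1239 - 22983*23121 = -1239 - 531389943 = -531391182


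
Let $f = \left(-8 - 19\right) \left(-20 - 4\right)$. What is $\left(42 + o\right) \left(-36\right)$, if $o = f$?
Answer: $-24840$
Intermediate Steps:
$f = 648$ ($f = \left(-27\right) \left(-24\right) = 648$)
$o = 648$
$\left(42 + o\right) \left(-36\right) = \left(42 + 648\right) \left(-36\right) = 690 \left(-36\right) = -24840$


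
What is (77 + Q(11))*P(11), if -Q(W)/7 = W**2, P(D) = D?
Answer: -8470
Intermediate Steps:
Q(W) = -7*W**2
(77 + Q(11))*P(11) = (77 - 7*11**2)*11 = (77 - 7*121)*11 = (77 - 847)*11 = -770*11 = -8470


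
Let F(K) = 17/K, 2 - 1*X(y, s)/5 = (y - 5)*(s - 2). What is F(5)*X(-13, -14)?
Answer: -4862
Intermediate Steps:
X(y, s) = 10 - 5*(-5 + y)*(-2 + s) (X(y, s) = 10 - 5*(y - 5)*(s - 2) = 10 - 5*(-5 + y)*(-2 + s))
F(5)*X(-13, -14) = (17/5)*(-40 + 10*(-13) + 25*(-14) - 5*(-14)*(-13)) = (17*(⅕))*(-40 - 130 - 350 - 910) = (17/5)*(-1430) = -4862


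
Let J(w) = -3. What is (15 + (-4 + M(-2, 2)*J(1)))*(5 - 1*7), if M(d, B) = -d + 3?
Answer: 8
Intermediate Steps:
M(d, B) = 3 - d
(15 + (-4 + M(-2, 2)*J(1)))*(5 - 1*7) = (15 + (-4 + (3 - 1*(-2))*(-3)))*(5 - 1*7) = (15 + (-4 + (3 + 2)*(-3)))*(5 - 7) = (15 + (-4 + 5*(-3)))*(-2) = (15 + (-4 - 15))*(-2) = (15 - 19)*(-2) = -4*(-2) = 8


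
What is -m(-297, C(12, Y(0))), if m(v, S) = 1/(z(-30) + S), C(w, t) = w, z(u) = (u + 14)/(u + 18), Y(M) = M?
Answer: -3/40 ≈ -0.075000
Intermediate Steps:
z(u) = (14 + u)/(18 + u)
m(v, S) = 1/(4/3 + S) (m(v, S) = 1/((14 - 30)/(18 - 30) + S) = 1/(-16/(-12) + S) = 1/(-1/12*(-16) + S) = 1/(4/3 + S))
-m(-297, C(12, Y(0))) = -3/(4 + 3*12) = -3/(4 + 36) = -3/40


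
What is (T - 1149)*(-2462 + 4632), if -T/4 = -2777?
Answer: 21611030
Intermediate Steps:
T = 11108 (T = -4*(-2777) = 11108)
(T - 1149)*(-2462 + 4632) = (11108 - 1149)*(-2462 + 4632) = 9959*2170 = 21611030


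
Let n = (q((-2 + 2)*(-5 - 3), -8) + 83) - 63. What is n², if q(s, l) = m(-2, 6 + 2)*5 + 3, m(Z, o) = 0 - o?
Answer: 289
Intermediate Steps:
m(Z, o) = -o
q(s, l) = -37 (q(s, l) = -(6 + 2)*5 + 3 = -1*8*5 + 3 = -8*5 + 3 = -40 + 3 = -37)
n = -17 (n = (-37 + 83) - 63 = 46 - 63 = -17)
n² = (-17)² = 289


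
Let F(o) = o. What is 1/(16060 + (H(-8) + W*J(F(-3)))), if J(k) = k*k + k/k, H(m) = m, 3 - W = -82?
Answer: 1/16902 ≈ 5.9165e-5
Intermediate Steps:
W = 85 (W = 3 - 1*(-82) = 3 + 82 = 85)
J(k) = 1 + k**2 (J(k) = k**2 + 1 = 1 + k**2)
1/(16060 + (H(-8) + W*J(F(-3)))) = 1/(16060 + (-8 + 85*(1 + (-3)**2))) = 1/(16060 + (-8 + 85*(1 + 9))) = 1/(16060 + (-8 + 85*10)) = 1/(16060 + (-8 + 850)) = 1/(16060 + 842) = 1/16902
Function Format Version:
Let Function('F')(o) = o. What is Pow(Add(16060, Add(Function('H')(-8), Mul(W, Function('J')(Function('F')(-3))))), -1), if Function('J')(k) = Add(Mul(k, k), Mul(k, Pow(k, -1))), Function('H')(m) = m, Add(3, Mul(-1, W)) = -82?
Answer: Rational(1, 16902) ≈ 5.9165e-5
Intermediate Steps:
W = 85 (W = Add(3, Mul(-1, -82)) = Add(3, 82) = 85)
Function('J')(k) = Add(1, Pow(k, 2)) (Function('J')(k) = Add(Pow(k, 2), 1) = Add(1, Pow(k, 2)))
Pow(Add(16060, Add(Function('H')(-8), Mul(W, Function('J')(Function('F')(-3))))), -1) = Pow(Add(16060, Add(-8, Mul(85, Add(1, Pow(-3, 2))))), -1) = Pow(Add(16060, Add(-8, Mul(85, Add(1, 9)))), -1) = Pow(Add(16060, Add(-8, Mul(85, 10))), -1) = Pow(Add(16060, Add(-8, 850)), -1) = Pow(Add(16060, 842), -1) = Pow(16902, -1) = Rational(1, 16902)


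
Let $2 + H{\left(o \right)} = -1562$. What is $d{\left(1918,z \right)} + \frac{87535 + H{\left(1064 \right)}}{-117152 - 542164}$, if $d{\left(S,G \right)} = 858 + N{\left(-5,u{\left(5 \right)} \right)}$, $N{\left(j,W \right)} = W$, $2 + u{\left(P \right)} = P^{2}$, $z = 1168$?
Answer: $\frac{193590475}{219772} \approx 880.87$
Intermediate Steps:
$u{\left(P \right)} = -2 + P^{2}$
$H{\left(o \right)} = -1564$ ($H{\left(o \right)} = -2 - 1562 = -1564$)
$d{\left(S,G \right)} = 881$ ($d{\left(S,G \right)} = 858 - \left(2 - 5^{2}\right) = 858 + \left(-2 + 25\right) = 858 + 23 = 881$)
$d{\left(1918,z \right)} + \frac{87535 + H{\left(1064 \right)}}{-117152 - 542164} = 881 + \frac{87535 - 1564}{-117152 - 542164} = 881 + \frac{85971}{-659316} = 881 + 85971 \left(- \frac{1}{659316}\right) = 881 - \frac{28657}{219772} = \frac{193590475}{219772}$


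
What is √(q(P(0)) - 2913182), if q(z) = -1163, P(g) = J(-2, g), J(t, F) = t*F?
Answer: I*√2914345 ≈ 1707.1*I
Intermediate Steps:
J(t, F) = F*t
P(g) = -2*g (P(g) = g*(-2) = -2*g)
√(q(P(0)) - 2913182) = √(-1163 - 2913182) = √(-2914345) = I*√2914345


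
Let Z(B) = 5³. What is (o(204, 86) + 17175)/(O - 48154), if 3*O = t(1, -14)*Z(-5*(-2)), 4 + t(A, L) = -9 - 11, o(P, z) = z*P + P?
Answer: -4989/7022 ≈ -0.71048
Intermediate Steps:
Z(B) = 125
o(P, z) = P + P*z (o(P, z) = P*z + P = P + P*z)
t(A, L) = -24 (t(A, L) = -4 + (-9 - 11) = -4 - 20 = -24)
O = -1000 (O = (-24*125)/3 = (⅓)*(-3000) = -1000)
(o(204, 86) + 17175)/(O - 48154) = (204*(1 + 86) + 17175)/(-1000 - 48154) = (204*87 + 17175)/(-49154) = (17748 + 17175)*(-1/49154) = 34923*(-1/49154) = -4989/7022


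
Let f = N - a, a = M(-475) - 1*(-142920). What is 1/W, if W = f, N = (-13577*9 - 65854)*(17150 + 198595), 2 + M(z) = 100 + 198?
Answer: -1/40570343231 ≈ -2.4649e-11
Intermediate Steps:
M(z) = 296 (M(z) = -2 + (100 + 198) = -2 + 298 = 296)
a = 143216 (a = 296 - 1*(-142920) = 296 + 142920 = 143216)
N = -40570200015 (N = (-122193 - 65854)*215745 = -188047*215745 = -40570200015)
f = -40570343231 (f = -40570200015 - 1*143216 = -40570200015 - 143216 = -40570343231)
W = -40570343231
1/W = 1/(-40570343231) = -1/40570343231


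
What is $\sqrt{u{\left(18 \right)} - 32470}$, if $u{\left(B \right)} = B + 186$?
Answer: $i \sqrt{32266} \approx 179.63 i$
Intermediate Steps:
$u{\left(B \right)} = 186 + B$
$\sqrt{u{\left(18 \right)} - 32470} = \sqrt{\left(186 + 18\right) - 32470} = \sqrt{204 - 32470} = \sqrt{-32266} = i \sqrt{32266}$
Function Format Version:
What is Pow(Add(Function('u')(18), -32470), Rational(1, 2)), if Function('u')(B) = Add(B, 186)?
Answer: Mul(I, Pow(32266, Rational(1, 2))) ≈ Mul(179.63, I)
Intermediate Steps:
Function('u')(B) = Add(186, B)
Pow(Add(Function('u')(18), -32470), Rational(1, 2)) = Pow(Add(Add(186, 18), -32470), Rational(1, 2)) = Pow(Add(204, -32470), Rational(1, 2)) = Pow(-32266, Rational(1, 2)) = Mul(I, Pow(32266, Rational(1, 2)))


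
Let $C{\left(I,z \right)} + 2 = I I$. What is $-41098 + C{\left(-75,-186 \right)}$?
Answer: $-35475$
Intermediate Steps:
$C{\left(I,z \right)} = -2 + I^{2}$ ($C{\left(I,z \right)} = -2 + I I = -2 + I^{2}$)
$-41098 + C{\left(-75,-186 \right)} = -41098 - \left(2 - \left(-75\right)^{2}\right) = -41098 + \left(-2 + 5625\right) = -41098 + 5623 = -35475$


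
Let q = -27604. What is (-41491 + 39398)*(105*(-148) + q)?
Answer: 90300392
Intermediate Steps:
(-41491 + 39398)*(105*(-148) + q) = (-41491 + 39398)*(105*(-148) - 27604) = -2093*(-15540 - 27604) = -2093*(-43144) = 90300392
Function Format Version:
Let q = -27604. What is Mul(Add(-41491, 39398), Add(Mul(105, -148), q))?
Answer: 90300392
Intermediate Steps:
Mul(Add(-41491, 39398), Add(Mul(105, -148), q)) = Mul(Add(-41491, 39398), Add(Mul(105, -148), -27604)) = Mul(-2093, Add(-15540, -27604)) = Mul(-2093, -43144) = 90300392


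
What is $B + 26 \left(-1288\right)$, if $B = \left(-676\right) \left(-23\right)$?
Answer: $-17940$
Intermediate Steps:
$B = 15548$
$B + 26 \left(-1288\right) = 15548 + 26 \left(-1288\right) = 15548 - 33488 = -17940$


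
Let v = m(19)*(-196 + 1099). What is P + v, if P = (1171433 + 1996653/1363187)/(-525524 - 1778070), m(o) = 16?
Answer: 986270378291420/68265856393 ≈ 14447.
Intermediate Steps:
v = 14448 (v = 16*(-196 + 1099) = 16*903 = 14448)
P = -34714874644/68265856393 (P = (1171433 + 1996653*(1/1363187))/(-2303594) = (1171433 + 86811/59269)*(-1/2303594) = (69429749288/59269)*(-1/2303594) = -34714874644/68265856393 ≈ -0.50852)
P + v = -34714874644/68265856393 + 14448 = 986270378291420/68265856393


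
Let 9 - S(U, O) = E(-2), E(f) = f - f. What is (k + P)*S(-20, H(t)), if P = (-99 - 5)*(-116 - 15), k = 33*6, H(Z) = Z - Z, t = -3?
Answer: 124398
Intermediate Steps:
H(Z) = 0
E(f) = 0
k = 198
S(U, O) = 9 (S(U, O) = 9 - 1*0 = 9 + 0 = 9)
P = 13624 (P = -104*(-131) = 13624)
(k + P)*S(-20, H(t)) = (198 + 13624)*9 = 13822*9 = 124398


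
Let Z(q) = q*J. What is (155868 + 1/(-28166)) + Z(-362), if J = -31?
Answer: 4706256939/28166 ≈ 1.6709e+5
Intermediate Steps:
Z(q) = -31*q (Z(q) = q*(-31) = -31*q)
(155868 + 1/(-28166)) + Z(-362) = (155868 + 1/(-28166)) - 31*(-362) = (155868 - 1/28166) + 11222 = 4390178087/28166 + 11222 = 4706256939/28166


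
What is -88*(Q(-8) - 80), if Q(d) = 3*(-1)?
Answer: 7304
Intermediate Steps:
Q(d) = -3
-88*(Q(-8) - 80) = -88*(-3 - 80) = -88*(-83) = 7304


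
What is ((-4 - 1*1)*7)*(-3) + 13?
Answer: 118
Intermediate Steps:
((-4 - 1*1)*7)*(-3) + 13 = ((-4 - 1)*7)*(-3) + 13 = -5*7*(-3) + 13 = -35*(-3) + 13 = 105 + 13 = 118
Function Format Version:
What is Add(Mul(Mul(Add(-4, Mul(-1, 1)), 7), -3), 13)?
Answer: 118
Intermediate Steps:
Add(Mul(Mul(Add(-4, Mul(-1, 1)), 7), -3), 13) = Add(Mul(Mul(Add(-4, -1), 7), -3), 13) = Add(Mul(Mul(-5, 7), -3), 13) = Add(Mul(-35, -3), 13) = Add(105, 13) = 118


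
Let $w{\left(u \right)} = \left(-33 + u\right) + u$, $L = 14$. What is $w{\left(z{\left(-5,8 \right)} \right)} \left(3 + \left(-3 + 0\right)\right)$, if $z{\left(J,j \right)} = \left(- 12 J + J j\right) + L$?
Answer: $0$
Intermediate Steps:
$z{\left(J,j \right)} = 14 - 12 J + J j$ ($z{\left(J,j \right)} = \left(- 12 J + J j\right) + 14 = 14 - 12 J + J j$)
$w{\left(u \right)} = -33 + 2 u$
$w{\left(z{\left(-5,8 \right)} \right)} \left(3 + \left(-3 + 0\right)\right) = \left(-33 + 2 \left(14 - -60 - 40\right)\right) \left(3 + \left(-3 + 0\right)\right) = \left(-33 + 2 \left(14 + 60 - 40\right)\right) \left(3 - 3\right) = \left(-33 + 2 \cdot 34\right) 0 = \left(-33 + 68\right) 0 = 35 \cdot 0 = 0$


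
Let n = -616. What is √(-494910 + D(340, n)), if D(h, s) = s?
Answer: I*√495526 ≈ 703.94*I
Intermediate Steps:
√(-494910 + D(340, n)) = √(-494910 - 616) = √(-495526) = I*√495526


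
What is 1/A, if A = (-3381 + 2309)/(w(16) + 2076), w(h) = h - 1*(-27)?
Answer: -2119/1072 ≈ -1.9767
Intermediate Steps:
w(h) = 27 + h (w(h) = h + 27 = 27 + h)
A = -1072/2119 (A = (-3381 + 2309)/((27 + 16) + 2076) = -1072/(43 + 2076) = -1072/2119 ≈ -0.50590)
1/A = 1/(-1072/2119) = -2119/1072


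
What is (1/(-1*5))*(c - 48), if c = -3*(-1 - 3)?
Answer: 36/5 ≈ 7.2000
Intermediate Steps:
c = 12 (c = -3*(-4) = 12)
(1/(-1*5))*(c - 48) = (1/(-1*5))*(12 - 48) = -1*⅕*(-36) = -⅕*(-36) = 36/5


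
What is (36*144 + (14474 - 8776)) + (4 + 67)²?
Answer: 15923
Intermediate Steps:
(36*144 + (14474 - 8776)) + (4 + 67)² = (5184 + 5698) + 71² = 10882 + 5041 = 15923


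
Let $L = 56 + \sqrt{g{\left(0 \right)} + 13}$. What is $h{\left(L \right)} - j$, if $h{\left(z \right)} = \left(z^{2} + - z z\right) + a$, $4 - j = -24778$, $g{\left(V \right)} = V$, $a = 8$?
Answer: $-24774$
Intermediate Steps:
$j = 24782$ ($j = 4 - -24778 = 4 + 24778 = 24782$)
$L = 56 + \sqrt{13}$ ($L = 56 + \sqrt{0 + 13} = 56 + \sqrt{13} \approx 59.606$)
$h{\left(z \right)} = 8$ ($h{\left(z \right)} = \left(z^{2} + - z z\right) + 8 = \left(z^{2} - z^{2}\right) + 8 = 0 + 8 = 8$)
$h{\left(L \right)} - j = 8 - 24782 = -24774$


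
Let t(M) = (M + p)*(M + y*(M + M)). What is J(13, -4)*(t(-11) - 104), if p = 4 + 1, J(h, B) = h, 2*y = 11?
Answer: 8944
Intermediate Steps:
y = 11/2 (y = (1/2)*11 = 11/2 ≈ 5.5000)
p = 5
t(M) = 12*M*(5 + M) (t(M) = (M + 5)*(M + 11*(M + M)/2) = (5 + M)*(M + 11*(2*M)/2) = (5 + M)*(M + 11*M) = (5 + M)*(12*M) = 12*M*(5 + M))
J(13, -4)*(t(-11) - 104) = 13*(12*(-11)*(5 - 11) - 104) = 13*(12*(-11)*(-6) - 104) = 13*(792 - 104) = 13*688 = 8944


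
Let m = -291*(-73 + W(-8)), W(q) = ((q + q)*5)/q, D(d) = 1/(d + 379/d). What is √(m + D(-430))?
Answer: √629340787979083/185279 ≈ 135.40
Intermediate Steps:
W(q) = 10 (W(q) = ((2*q)*5)/q = (10*q)/q = 10)
m = 18333 (m = -291*(-73 + 10) = -291*(-63) = 18333)
√(m + D(-430)) = √(18333 - 430/(379 + (-430)²)) = √(18333 - 430/(379 + 184900)) = √(18333 - 430/185279) = √(3396719477/185279) = √629340787979083/185279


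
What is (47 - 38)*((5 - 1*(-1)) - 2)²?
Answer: 144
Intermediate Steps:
(47 - 38)*((5 - 1*(-1)) - 2)² = 9*((5 + 1) - 2)² = 9*(6 - 2)² = 9*4² = 9*16 = 144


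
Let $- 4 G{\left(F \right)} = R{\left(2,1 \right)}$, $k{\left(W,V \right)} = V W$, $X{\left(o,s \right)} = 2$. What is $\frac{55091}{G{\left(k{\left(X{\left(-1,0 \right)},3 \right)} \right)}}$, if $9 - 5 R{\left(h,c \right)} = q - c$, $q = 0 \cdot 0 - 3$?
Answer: $- \frac{1101820}{13} \approx -84755.0$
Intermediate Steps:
$q = -3$ ($q = 0 - 3 = -3$)
$R{\left(h,c \right)} = \frac{12}{5} + \frac{c}{5}$ ($R{\left(h,c \right)} = \frac{9}{5} - \frac{-3 - c}{5} = \frac{9}{5} + \left(\frac{3}{5} + \frac{c}{5}\right) = \frac{12}{5} + \frac{c}{5}$)
$G{\left(F \right)} = - \frac{13}{20}$ ($G{\left(F \right)} = - \frac{\frac{12}{5} + \frac{1}{5} \cdot 1}{4} = - \frac{\frac{12}{5} + \frac{1}{5}}{4} = \left(- \frac{1}{4}\right) \frac{13}{5} = - \frac{13}{20}$)
$\frac{55091}{G{\left(k{\left(X{\left(-1,0 \right)},3 \right)} \right)}} = \frac{55091}{- \frac{13}{20}} = 55091 \left(- \frac{20}{13}\right) = - \frac{1101820}{13}$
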